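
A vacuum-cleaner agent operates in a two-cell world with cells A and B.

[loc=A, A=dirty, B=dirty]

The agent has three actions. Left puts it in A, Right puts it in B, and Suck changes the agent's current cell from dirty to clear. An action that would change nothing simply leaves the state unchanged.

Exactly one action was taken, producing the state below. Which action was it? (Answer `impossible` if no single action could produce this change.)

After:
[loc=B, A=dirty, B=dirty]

try  Left: loc=A A=dirty B=dirty
try Right: loc=B A=dirty B=dirty  ← match
try  Suck: loc=A A=clear B=dirty

Right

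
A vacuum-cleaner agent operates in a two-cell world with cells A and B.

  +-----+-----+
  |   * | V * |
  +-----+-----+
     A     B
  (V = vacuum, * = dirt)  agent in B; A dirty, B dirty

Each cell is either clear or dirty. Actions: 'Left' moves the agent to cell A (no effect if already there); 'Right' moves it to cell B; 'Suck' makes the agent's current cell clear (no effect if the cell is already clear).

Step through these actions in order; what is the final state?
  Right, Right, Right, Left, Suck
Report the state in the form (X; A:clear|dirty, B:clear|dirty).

Right (#1): (B; A:dirty, B:dirty)
Right (#2): (B; A:dirty, B:dirty)
Right (#3): (B; A:dirty, B:dirty)
Left (#4): (A; A:dirty, B:dirty)
Suck (#5): (A; A:clear, B:dirty)

(A; A:clear, B:dirty)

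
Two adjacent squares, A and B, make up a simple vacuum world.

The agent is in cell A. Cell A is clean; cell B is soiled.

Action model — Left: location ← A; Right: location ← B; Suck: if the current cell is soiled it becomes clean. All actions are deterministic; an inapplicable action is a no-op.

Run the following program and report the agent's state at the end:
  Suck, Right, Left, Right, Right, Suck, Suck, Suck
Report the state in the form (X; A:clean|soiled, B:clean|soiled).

(B; A:clean, B:clean)

step 1/8 (Suck): (A; A:clean, B:soiled)
step 2/8 (Right): (B; A:clean, B:soiled)
step 3/8 (Left): (A; A:clean, B:soiled)
step 4/8 (Right): (B; A:clean, B:soiled)
step 5/8 (Right): (B; A:clean, B:soiled)
step 6/8 (Suck): (B; A:clean, B:clean)
step 7/8 (Suck): (B; A:clean, B:clean)
step 8/8 (Suck): (B; A:clean, B:clean)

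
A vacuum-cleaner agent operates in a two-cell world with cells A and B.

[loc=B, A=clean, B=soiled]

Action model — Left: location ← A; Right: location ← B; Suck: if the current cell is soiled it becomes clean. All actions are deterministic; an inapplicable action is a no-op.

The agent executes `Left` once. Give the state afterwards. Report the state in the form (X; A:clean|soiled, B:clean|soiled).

(A; A:clean, B:soiled)

start: (B; A:clean, B:soiled)
t=1 Left ⇒ (A; A:clean, B:soiled)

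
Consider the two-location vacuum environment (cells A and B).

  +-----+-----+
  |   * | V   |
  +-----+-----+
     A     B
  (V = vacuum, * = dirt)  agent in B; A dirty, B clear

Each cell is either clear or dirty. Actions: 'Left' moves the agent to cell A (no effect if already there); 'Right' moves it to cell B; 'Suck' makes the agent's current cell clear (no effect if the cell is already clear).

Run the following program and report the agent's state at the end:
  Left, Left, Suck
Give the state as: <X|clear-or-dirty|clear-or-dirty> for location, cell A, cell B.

<A|clear|clear>

1) do Left; now <A|dirty|clear>
2) do Left; now <A|dirty|clear>
3) do Suck; now <A|clear|clear>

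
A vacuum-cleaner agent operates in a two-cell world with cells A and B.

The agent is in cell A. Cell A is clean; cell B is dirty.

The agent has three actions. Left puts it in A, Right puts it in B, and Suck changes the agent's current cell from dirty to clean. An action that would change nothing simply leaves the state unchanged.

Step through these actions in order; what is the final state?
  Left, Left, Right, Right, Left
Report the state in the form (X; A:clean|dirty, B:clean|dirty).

(A; A:clean, B:dirty)

1. Left → (A; A:clean, B:dirty)
2. Left → (A; A:clean, B:dirty)
3. Right → (B; A:clean, B:dirty)
4. Right → (B; A:clean, B:dirty)
5. Left → (A; A:clean, B:dirty)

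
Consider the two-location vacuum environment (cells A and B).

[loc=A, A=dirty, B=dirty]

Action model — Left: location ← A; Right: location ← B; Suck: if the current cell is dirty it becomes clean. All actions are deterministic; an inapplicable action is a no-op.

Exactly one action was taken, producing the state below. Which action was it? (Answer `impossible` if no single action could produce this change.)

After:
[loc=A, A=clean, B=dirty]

Suck

try  Left: <A|dirty|dirty>
try Right: <B|dirty|dirty>
try  Suck: <A|clean|dirty>  ← match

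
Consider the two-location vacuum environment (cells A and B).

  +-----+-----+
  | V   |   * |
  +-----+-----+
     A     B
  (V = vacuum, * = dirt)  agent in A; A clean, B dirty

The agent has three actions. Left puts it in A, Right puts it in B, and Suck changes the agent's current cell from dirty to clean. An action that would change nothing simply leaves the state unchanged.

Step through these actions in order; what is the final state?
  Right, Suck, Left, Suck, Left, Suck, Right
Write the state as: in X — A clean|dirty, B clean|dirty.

1) do Right; now in B — A clean, B dirty
2) do Suck; now in B — A clean, B clean
3) do Left; now in A — A clean, B clean
4) do Suck; now in A — A clean, B clean
5) do Left; now in A — A clean, B clean
6) do Suck; now in A — A clean, B clean
7) do Right; now in B — A clean, B clean

in B — A clean, B clean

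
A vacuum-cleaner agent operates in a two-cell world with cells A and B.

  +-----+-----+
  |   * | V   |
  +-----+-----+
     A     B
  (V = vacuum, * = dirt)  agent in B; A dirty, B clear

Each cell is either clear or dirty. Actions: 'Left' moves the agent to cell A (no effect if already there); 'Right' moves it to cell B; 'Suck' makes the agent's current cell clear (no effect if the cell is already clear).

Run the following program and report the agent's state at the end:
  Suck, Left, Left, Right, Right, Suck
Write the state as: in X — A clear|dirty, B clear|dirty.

step 1/6 (Suck): in B — A dirty, B clear
step 2/6 (Left): in A — A dirty, B clear
step 3/6 (Left): in A — A dirty, B clear
step 4/6 (Right): in B — A dirty, B clear
step 5/6 (Right): in B — A dirty, B clear
step 6/6 (Suck): in B — A dirty, B clear

in B — A dirty, B clear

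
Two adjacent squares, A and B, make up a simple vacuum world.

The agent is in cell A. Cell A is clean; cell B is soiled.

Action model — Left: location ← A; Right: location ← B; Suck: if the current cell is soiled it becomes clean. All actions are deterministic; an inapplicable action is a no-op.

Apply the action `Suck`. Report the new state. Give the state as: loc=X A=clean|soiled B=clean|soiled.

start: loc=A A=clean B=soiled
[1] after Suck: loc=A A=clean B=soiled

loc=A A=clean B=soiled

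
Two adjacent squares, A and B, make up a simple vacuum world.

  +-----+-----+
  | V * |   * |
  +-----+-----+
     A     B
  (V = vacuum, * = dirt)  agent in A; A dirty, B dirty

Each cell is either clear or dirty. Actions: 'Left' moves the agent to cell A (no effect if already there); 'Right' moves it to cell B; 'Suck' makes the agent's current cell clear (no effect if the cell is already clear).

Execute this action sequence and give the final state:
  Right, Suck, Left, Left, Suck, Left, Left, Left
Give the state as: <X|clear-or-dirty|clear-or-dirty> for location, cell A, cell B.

<A|clear|clear>

t=1 Right ⇒ <B|dirty|dirty>
t=2 Suck ⇒ <B|dirty|clear>
t=3 Left ⇒ <A|dirty|clear>
t=4 Left ⇒ <A|dirty|clear>
t=5 Suck ⇒ <A|clear|clear>
t=6 Left ⇒ <A|clear|clear>
t=7 Left ⇒ <A|clear|clear>
t=8 Left ⇒ <A|clear|clear>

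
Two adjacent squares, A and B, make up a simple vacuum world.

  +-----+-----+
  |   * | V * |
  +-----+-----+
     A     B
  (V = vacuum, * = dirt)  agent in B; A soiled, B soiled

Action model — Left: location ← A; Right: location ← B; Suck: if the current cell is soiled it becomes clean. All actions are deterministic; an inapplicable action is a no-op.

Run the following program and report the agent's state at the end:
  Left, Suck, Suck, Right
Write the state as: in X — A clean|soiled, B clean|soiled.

in B — A clean, B soiled

1) do Left; now in A — A soiled, B soiled
2) do Suck; now in A — A clean, B soiled
3) do Suck; now in A — A clean, B soiled
4) do Right; now in B — A clean, B soiled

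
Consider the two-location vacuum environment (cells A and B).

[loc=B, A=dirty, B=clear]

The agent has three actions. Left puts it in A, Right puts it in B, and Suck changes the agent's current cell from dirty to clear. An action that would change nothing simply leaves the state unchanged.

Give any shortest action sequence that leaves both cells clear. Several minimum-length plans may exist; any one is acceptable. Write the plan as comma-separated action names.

[1] after Left: loc=A A=dirty B=clear
[2] after Suck: loc=A A=clear B=clear
min 2: go A then Suck

Left, Suck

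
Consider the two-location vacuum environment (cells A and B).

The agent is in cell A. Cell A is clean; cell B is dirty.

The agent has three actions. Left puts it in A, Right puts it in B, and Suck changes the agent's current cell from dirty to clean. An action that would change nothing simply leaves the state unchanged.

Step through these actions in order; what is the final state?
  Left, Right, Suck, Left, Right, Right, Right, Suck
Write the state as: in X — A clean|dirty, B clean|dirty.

in B — A clean, B clean

Left (#1): in A — A clean, B dirty
Right (#2): in B — A clean, B dirty
Suck (#3): in B — A clean, B clean
Left (#4): in A — A clean, B clean
Right (#5): in B — A clean, B clean
Right (#6): in B — A clean, B clean
Right (#7): in B — A clean, B clean
Suck (#8): in B — A clean, B clean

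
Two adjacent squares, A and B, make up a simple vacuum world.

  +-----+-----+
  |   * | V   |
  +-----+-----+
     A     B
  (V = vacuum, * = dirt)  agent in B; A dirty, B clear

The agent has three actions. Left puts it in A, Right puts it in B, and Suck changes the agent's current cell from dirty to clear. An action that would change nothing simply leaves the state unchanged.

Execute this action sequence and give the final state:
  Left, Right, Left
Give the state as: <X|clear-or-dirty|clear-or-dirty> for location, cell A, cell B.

1) do Left; now <A|dirty|clear>
2) do Right; now <B|dirty|clear>
3) do Left; now <A|dirty|clear>

<A|dirty|clear>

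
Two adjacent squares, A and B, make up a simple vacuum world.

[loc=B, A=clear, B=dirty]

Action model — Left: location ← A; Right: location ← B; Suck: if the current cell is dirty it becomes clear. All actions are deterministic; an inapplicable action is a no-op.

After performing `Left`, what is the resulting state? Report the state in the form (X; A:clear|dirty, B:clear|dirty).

(A; A:clear, B:dirty)

start: (B; A:clear, B:dirty)
1) do Left; now (A; A:clear, B:dirty)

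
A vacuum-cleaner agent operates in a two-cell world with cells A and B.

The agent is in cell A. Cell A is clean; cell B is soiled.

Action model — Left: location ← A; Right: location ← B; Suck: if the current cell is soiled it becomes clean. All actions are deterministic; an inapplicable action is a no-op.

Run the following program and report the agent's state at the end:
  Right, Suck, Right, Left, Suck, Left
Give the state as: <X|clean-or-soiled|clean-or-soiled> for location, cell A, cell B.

[1] after Right: <B|clean|soiled>
[2] after Suck: <B|clean|clean>
[3] after Right: <B|clean|clean>
[4] after Left: <A|clean|clean>
[5] after Suck: <A|clean|clean>
[6] after Left: <A|clean|clean>

<A|clean|clean>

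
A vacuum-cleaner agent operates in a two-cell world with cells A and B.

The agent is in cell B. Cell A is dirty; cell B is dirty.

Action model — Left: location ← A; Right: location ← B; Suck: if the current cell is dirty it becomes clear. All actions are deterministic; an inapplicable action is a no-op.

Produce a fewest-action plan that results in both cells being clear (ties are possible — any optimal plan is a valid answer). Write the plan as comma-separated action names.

step 1/3 (Suck): <B|dirty|clear>
step 2/3 (Left): <A|dirty|clear>
step 3/3 (Suck): <A|clear|clear>
min 3: Suck B + move + Suck A

Suck, Left, Suck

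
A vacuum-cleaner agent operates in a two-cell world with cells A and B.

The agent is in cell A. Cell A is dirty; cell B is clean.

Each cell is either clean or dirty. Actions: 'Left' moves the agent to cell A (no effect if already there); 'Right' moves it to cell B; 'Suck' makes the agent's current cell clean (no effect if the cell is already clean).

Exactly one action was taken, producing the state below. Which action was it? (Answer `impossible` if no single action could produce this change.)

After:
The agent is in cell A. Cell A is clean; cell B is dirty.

try  Left: (A; A:dirty, B:clean)
try Right: (B; A:dirty, B:clean)
try  Suck: (A; A:clean, B:clean)
no single action produces the after-state

impossible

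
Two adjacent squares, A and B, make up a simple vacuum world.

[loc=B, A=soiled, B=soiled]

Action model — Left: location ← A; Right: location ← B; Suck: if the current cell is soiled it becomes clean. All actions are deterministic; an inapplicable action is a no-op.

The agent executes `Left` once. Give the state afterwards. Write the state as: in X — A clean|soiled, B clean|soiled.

in A — A soiled, B soiled

start: in B — A soiled, B soiled
1) do Left; now in A — A soiled, B soiled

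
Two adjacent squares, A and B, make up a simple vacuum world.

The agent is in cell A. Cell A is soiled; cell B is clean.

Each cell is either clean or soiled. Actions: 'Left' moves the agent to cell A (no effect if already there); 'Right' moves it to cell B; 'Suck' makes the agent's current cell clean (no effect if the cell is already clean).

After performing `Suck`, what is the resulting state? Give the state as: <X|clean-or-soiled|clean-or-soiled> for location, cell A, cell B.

<A|clean|clean>

start: <A|soiled|clean>
1) do Suck; now <A|clean|clean>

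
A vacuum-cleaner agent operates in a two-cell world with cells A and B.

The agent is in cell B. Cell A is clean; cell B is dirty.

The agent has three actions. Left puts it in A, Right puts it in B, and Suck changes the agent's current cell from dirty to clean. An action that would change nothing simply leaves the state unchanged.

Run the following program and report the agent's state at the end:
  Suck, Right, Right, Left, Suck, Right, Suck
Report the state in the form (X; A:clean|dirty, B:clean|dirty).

1) do Suck; now (B; A:clean, B:clean)
2) do Right; now (B; A:clean, B:clean)
3) do Right; now (B; A:clean, B:clean)
4) do Left; now (A; A:clean, B:clean)
5) do Suck; now (A; A:clean, B:clean)
6) do Right; now (B; A:clean, B:clean)
7) do Suck; now (B; A:clean, B:clean)

(B; A:clean, B:clean)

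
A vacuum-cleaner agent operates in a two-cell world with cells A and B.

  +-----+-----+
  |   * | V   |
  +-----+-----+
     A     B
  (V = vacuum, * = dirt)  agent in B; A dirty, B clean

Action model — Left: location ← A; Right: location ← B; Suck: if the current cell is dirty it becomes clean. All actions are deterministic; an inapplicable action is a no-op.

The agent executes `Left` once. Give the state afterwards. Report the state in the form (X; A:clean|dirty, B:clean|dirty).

(A; A:dirty, B:clean)

start: (B; A:dirty, B:clean)
1. Left → (A; A:dirty, B:clean)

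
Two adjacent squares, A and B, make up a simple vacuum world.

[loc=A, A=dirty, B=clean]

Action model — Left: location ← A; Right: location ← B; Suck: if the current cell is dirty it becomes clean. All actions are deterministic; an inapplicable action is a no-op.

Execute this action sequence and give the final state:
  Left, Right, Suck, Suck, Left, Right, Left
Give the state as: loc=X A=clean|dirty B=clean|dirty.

[1] after Left: loc=A A=dirty B=clean
[2] after Right: loc=B A=dirty B=clean
[3] after Suck: loc=B A=dirty B=clean
[4] after Suck: loc=B A=dirty B=clean
[5] after Left: loc=A A=dirty B=clean
[6] after Right: loc=B A=dirty B=clean
[7] after Left: loc=A A=dirty B=clean

loc=A A=dirty B=clean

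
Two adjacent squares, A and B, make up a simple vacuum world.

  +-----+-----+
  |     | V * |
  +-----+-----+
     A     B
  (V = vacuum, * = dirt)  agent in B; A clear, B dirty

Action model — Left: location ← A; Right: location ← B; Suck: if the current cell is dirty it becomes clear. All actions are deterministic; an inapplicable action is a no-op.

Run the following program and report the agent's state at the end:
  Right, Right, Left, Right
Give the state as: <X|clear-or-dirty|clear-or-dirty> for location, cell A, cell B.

1) do Right; now <B|clear|dirty>
2) do Right; now <B|clear|dirty>
3) do Left; now <A|clear|dirty>
4) do Right; now <B|clear|dirty>

<B|clear|dirty>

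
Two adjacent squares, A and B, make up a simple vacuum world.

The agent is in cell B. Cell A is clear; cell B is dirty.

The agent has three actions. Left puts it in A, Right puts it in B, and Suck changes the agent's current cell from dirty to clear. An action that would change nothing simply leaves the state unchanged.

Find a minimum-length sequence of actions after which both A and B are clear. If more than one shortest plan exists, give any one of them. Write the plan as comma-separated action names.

Suck

1) do Suck; now (B; A:clear, B:clear)
min 1: B is dirty, one Suck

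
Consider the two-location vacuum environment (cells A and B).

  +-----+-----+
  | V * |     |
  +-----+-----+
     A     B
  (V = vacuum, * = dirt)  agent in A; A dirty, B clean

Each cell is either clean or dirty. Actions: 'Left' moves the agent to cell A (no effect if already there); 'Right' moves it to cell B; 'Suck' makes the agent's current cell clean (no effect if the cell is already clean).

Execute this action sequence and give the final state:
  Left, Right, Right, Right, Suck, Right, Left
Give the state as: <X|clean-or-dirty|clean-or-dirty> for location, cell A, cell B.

<A|dirty|clean>

t=1 Left ⇒ <A|dirty|clean>
t=2 Right ⇒ <B|dirty|clean>
t=3 Right ⇒ <B|dirty|clean>
t=4 Right ⇒ <B|dirty|clean>
t=5 Suck ⇒ <B|dirty|clean>
t=6 Right ⇒ <B|dirty|clean>
t=7 Left ⇒ <A|dirty|clean>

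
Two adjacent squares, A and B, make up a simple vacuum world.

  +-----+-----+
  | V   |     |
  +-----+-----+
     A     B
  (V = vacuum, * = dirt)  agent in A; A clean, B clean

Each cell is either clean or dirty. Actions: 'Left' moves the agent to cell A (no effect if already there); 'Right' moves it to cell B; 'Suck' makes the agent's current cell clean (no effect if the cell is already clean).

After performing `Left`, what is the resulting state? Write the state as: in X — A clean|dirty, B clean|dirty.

start: in A — A clean, B clean
[1] after Left: in A — A clean, B clean

in A — A clean, B clean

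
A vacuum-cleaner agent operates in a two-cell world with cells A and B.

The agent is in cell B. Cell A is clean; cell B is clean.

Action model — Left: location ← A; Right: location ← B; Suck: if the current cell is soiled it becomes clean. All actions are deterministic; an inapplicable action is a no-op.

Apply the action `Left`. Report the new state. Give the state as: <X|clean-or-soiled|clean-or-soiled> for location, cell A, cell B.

start: <B|clean|clean>
step 1/1 (Left): <A|clean|clean>

<A|clean|clean>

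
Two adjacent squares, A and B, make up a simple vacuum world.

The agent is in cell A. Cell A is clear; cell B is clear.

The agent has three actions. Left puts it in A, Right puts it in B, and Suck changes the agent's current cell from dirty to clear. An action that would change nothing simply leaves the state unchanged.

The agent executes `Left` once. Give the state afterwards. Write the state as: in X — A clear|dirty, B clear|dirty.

start: in A — A clear, B clear
1) do Left; now in A — A clear, B clear

in A — A clear, B clear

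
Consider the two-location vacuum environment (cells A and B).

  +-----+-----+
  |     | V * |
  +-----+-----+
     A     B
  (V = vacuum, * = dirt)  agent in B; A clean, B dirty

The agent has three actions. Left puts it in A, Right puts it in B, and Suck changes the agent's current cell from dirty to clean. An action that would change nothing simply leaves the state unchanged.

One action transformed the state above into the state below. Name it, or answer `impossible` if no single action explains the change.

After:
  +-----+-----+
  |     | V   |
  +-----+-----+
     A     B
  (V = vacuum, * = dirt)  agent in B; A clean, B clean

Suck

try  Left: (A; A:clean, B:dirty)
try Right: (B; A:clean, B:dirty)
try  Suck: (B; A:clean, B:clean)  ← match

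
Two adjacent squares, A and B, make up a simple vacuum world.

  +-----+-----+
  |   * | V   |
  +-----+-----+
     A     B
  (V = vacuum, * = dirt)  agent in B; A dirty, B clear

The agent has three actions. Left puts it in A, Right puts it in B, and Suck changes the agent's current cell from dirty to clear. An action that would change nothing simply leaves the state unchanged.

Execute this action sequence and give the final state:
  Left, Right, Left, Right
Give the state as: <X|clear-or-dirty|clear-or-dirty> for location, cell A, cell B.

step 1/4 (Left): <A|dirty|clear>
step 2/4 (Right): <B|dirty|clear>
step 3/4 (Left): <A|dirty|clear>
step 4/4 (Right): <B|dirty|clear>

<B|dirty|clear>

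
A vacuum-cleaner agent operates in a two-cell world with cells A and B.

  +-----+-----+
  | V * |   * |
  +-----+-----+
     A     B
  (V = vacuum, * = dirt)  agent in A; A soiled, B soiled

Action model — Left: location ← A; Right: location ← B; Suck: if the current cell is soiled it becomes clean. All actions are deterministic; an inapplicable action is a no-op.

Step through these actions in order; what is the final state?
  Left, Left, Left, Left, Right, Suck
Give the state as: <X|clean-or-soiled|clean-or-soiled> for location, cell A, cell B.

<B|soiled|clean>

1) do Left; now <A|soiled|soiled>
2) do Left; now <A|soiled|soiled>
3) do Left; now <A|soiled|soiled>
4) do Left; now <A|soiled|soiled>
5) do Right; now <B|soiled|soiled>
6) do Suck; now <B|soiled|clean>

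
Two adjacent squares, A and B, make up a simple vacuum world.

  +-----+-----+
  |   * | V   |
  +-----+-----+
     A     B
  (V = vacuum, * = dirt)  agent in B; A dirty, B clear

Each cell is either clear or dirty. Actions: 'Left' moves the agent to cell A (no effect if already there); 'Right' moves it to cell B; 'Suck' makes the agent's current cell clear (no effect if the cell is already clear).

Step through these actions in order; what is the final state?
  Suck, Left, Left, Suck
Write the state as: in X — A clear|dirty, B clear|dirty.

in A — A clear, B clear

1. Suck → in B — A dirty, B clear
2. Left → in A — A dirty, B clear
3. Left → in A — A dirty, B clear
4. Suck → in A — A clear, B clear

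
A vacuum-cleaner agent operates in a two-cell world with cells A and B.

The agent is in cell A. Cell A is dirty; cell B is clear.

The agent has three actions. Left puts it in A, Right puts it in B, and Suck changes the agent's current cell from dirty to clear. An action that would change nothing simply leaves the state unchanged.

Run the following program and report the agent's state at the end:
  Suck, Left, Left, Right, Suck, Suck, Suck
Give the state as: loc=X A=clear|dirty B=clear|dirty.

loc=B A=clear B=clear

t=1 Suck ⇒ loc=A A=clear B=clear
t=2 Left ⇒ loc=A A=clear B=clear
t=3 Left ⇒ loc=A A=clear B=clear
t=4 Right ⇒ loc=B A=clear B=clear
t=5 Suck ⇒ loc=B A=clear B=clear
t=6 Suck ⇒ loc=B A=clear B=clear
t=7 Suck ⇒ loc=B A=clear B=clear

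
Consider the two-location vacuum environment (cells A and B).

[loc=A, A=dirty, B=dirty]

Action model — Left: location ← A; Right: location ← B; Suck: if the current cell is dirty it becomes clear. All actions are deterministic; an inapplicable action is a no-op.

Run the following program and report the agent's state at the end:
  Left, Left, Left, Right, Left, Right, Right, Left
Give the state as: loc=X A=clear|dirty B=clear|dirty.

1. Left → loc=A A=dirty B=dirty
2. Left → loc=A A=dirty B=dirty
3. Left → loc=A A=dirty B=dirty
4. Right → loc=B A=dirty B=dirty
5. Left → loc=A A=dirty B=dirty
6. Right → loc=B A=dirty B=dirty
7. Right → loc=B A=dirty B=dirty
8. Left → loc=A A=dirty B=dirty

loc=A A=dirty B=dirty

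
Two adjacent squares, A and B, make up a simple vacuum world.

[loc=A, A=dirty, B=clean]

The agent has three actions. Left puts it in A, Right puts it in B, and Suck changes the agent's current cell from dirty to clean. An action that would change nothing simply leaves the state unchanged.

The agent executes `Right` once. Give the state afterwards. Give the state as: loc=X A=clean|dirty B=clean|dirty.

loc=B A=dirty B=clean

start: loc=A A=dirty B=clean
step 1/1 (Right): loc=B A=dirty B=clean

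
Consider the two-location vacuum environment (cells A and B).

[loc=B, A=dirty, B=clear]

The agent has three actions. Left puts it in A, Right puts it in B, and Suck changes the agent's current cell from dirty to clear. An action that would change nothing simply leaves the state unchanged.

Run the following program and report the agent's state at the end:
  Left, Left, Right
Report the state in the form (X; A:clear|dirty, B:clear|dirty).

t=1 Left ⇒ (A; A:dirty, B:clear)
t=2 Left ⇒ (A; A:dirty, B:clear)
t=3 Right ⇒ (B; A:dirty, B:clear)

(B; A:dirty, B:clear)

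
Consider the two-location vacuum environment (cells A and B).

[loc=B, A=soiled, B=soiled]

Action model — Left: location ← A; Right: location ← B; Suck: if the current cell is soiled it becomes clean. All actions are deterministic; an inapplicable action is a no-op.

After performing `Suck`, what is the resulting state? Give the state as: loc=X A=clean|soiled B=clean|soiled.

loc=B A=soiled B=clean

start: loc=B A=soiled B=soiled
step 1/1 (Suck): loc=B A=soiled B=clean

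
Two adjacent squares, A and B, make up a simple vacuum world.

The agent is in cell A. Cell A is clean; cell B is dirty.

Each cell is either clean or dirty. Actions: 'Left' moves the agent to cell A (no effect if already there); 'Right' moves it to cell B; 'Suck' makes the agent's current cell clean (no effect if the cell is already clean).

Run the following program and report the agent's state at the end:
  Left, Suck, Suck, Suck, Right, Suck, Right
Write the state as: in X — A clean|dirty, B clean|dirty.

t=1 Left ⇒ in A — A clean, B dirty
t=2 Suck ⇒ in A — A clean, B dirty
t=3 Suck ⇒ in A — A clean, B dirty
t=4 Suck ⇒ in A — A clean, B dirty
t=5 Right ⇒ in B — A clean, B dirty
t=6 Suck ⇒ in B — A clean, B clean
t=7 Right ⇒ in B — A clean, B clean

in B — A clean, B clean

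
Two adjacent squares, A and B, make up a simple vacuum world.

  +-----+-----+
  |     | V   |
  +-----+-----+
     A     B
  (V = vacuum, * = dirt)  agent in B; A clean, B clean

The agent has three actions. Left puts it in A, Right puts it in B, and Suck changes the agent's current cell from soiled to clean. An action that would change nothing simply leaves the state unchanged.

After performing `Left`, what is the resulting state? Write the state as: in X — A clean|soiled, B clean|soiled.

in A — A clean, B clean

start: in B — A clean, B clean
step 1/1 (Left): in A — A clean, B clean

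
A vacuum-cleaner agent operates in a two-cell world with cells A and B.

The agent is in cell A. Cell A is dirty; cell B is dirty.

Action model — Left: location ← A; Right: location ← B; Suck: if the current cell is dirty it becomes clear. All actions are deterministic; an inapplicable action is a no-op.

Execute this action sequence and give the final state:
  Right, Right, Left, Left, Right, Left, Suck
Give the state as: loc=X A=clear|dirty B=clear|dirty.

Right (#1): loc=B A=dirty B=dirty
Right (#2): loc=B A=dirty B=dirty
Left (#3): loc=A A=dirty B=dirty
Left (#4): loc=A A=dirty B=dirty
Right (#5): loc=B A=dirty B=dirty
Left (#6): loc=A A=dirty B=dirty
Suck (#7): loc=A A=clear B=dirty

loc=A A=clear B=dirty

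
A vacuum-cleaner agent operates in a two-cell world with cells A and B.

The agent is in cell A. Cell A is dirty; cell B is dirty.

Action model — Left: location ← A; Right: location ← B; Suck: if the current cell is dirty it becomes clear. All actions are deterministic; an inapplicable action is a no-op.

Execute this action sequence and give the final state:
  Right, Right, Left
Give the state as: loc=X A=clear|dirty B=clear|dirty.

step 1/3 (Right): loc=B A=dirty B=dirty
step 2/3 (Right): loc=B A=dirty B=dirty
step 3/3 (Left): loc=A A=dirty B=dirty

loc=A A=dirty B=dirty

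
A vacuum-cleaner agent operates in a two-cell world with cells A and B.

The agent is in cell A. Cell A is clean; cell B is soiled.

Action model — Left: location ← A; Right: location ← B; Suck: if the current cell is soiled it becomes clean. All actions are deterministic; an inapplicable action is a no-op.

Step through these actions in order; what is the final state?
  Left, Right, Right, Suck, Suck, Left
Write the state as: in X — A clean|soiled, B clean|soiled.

in A — A clean, B clean

t=1 Left ⇒ in A — A clean, B soiled
t=2 Right ⇒ in B — A clean, B soiled
t=3 Right ⇒ in B — A clean, B soiled
t=4 Suck ⇒ in B — A clean, B clean
t=5 Suck ⇒ in B — A clean, B clean
t=6 Left ⇒ in A — A clean, B clean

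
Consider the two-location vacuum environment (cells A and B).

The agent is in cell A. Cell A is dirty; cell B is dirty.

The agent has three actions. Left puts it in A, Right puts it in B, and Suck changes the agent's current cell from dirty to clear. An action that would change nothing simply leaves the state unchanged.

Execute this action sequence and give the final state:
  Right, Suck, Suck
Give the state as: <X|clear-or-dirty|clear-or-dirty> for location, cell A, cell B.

[1] after Right: <B|dirty|dirty>
[2] after Suck: <B|dirty|clear>
[3] after Suck: <B|dirty|clear>

<B|dirty|clear>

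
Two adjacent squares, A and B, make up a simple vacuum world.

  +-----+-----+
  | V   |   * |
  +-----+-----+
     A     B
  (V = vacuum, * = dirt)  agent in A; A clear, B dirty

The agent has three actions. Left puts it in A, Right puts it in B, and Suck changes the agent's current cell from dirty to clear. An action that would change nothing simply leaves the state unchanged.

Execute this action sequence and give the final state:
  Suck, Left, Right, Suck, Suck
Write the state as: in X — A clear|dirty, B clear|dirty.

in B — A clear, B clear

Suck (#1): in A — A clear, B dirty
Left (#2): in A — A clear, B dirty
Right (#3): in B — A clear, B dirty
Suck (#4): in B — A clear, B clear
Suck (#5): in B — A clear, B clear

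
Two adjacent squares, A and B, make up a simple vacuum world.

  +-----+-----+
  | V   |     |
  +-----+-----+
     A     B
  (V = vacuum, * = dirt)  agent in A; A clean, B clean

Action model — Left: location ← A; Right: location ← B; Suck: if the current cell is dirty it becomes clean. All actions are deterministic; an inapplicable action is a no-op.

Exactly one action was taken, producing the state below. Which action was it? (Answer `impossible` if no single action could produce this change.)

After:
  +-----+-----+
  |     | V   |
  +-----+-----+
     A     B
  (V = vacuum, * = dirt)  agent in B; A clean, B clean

Right

try  Left: (A; A:clean, B:clean)
try Right: (B; A:clean, B:clean)  ← match
try  Suck: (A; A:clean, B:clean)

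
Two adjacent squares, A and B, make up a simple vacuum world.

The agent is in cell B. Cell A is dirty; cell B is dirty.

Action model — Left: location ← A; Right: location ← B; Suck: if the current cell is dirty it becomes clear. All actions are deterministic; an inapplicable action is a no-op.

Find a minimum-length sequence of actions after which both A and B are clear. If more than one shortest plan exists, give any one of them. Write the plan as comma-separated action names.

Suck, Left, Suck

1) do Suck; now <B|dirty|clear>
2) do Left; now <A|dirty|clear>
3) do Suck; now <A|clear|clear>
min 3: Suck B + move + Suck A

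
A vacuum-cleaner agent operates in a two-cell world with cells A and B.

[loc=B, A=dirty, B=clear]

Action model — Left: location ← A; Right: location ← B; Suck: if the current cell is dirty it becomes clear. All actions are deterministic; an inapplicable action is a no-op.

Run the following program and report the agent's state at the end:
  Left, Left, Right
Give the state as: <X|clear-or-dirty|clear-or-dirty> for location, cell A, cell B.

<B|dirty|clear>

[1] after Left: <A|dirty|clear>
[2] after Left: <A|dirty|clear>
[3] after Right: <B|dirty|clear>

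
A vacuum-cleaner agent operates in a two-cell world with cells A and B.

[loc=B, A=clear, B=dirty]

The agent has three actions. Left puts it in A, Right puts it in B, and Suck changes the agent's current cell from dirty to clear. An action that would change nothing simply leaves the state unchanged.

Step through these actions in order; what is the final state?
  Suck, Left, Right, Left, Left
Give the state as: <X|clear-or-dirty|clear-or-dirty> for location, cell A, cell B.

<A|clear|clear>

step 1/5 (Suck): <B|clear|clear>
step 2/5 (Left): <A|clear|clear>
step 3/5 (Right): <B|clear|clear>
step 4/5 (Left): <A|clear|clear>
step 5/5 (Left): <A|clear|clear>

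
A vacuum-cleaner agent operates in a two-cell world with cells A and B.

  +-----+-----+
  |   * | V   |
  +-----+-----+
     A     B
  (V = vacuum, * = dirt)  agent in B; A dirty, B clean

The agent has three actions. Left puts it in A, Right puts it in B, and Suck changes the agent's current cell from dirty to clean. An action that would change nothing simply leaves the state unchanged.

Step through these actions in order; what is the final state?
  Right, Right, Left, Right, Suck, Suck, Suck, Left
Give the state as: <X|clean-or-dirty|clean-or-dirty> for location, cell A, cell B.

t=1 Right ⇒ <B|dirty|clean>
t=2 Right ⇒ <B|dirty|clean>
t=3 Left ⇒ <A|dirty|clean>
t=4 Right ⇒ <B|dirty|clean>
t=5 Suck ⇒ <B|dirty|clean>
t=6 Suck ⇒ <B|dirty|clean>
t=7 Suck ⇒ <B|dirty|clean>
t=8 Left ⇒ <A|dirty|clean>

<A|dirty|clean>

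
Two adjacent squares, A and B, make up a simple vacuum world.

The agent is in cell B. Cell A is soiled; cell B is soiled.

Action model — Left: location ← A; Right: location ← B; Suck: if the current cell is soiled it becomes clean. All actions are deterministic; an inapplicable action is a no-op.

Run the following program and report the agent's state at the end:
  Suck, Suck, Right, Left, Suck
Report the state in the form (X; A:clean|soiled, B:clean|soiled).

(A; A:clean, B:clean)

1) do Suck; now (B; A:soiled, B:clean)
2) do Suck; now (B; A:soiled, B:clean)
3) do Right; now (B; A:soiled, B:clean)
4) do Left; now (A; A:soiled, B:clean)
5) do Suck; now (A; A:clean, B:clean)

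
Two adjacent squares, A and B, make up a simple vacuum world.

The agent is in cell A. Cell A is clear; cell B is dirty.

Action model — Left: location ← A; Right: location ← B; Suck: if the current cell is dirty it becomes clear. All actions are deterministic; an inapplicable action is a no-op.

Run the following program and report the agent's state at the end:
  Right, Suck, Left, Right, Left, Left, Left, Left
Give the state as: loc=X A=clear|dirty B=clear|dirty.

loc=A A=clear B=clear

step 1/8 (Right): loc=B A=clear B=dirty
step 2/8 (Suck): loc=B A=clear B=clear
step 3/8 (Left): loc=A A=clear B=clear
step 4/8 (Right): loc=B A=clear B=clear
step 5/8 (Left): loc=A A=clear B=clear
step 6/8 (Left): loc=A A=clear B=clear
step 7/8 (Left): loc=A A=clear B=clear
step 8/8 (Left): loc=A A=clear B=clear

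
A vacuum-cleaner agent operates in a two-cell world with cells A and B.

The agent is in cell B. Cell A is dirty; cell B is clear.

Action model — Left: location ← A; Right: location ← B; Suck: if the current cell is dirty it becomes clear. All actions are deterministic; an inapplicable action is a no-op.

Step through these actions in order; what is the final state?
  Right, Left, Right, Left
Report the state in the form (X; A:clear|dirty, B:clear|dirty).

1) do Right; now (B; A:dirty, B:clear)
2) do Left; now (A; A:dirty, B:clear)
3) do Right; now (B; A:dirty, B:clear)
4) do Left; now (A; A:dirty, B:clear)

(A; A:dirty, B:clear)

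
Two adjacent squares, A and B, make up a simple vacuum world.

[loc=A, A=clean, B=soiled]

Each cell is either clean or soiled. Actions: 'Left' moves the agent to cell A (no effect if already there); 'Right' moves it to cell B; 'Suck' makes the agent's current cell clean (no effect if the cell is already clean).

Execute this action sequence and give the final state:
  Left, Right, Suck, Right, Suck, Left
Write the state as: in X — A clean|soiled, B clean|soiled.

in A — A clean, B clean

[1] after Left: in A — A clean, B soiled
[2] after Right: in B — A clean, B soiled
[3] after Suck: in B — A clean, B clean
[4] after Right: in B — A clean, B clean
[5] after Suck: in B — A clean, B clean
[6] after Left: in A — A clean, B clean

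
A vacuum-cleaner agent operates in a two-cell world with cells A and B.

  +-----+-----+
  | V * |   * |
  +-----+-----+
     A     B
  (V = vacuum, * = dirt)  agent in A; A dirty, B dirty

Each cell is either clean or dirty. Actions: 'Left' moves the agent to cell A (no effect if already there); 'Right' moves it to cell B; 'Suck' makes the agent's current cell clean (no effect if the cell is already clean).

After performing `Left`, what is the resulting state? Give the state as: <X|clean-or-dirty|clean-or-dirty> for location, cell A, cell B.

<A|dirty|dirty>

start: <A|dirty|dirty>
1. Left → <A|dirty|dirty>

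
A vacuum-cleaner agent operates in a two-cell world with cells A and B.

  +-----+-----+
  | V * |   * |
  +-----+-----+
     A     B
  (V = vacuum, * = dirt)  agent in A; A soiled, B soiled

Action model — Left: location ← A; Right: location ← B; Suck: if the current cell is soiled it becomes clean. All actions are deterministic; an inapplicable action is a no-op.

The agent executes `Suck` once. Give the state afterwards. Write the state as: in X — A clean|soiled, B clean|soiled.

in A — A clean, B soiled

start: in A — A soiled, B soiled
[1] after Suck: in A — A clean, B soiled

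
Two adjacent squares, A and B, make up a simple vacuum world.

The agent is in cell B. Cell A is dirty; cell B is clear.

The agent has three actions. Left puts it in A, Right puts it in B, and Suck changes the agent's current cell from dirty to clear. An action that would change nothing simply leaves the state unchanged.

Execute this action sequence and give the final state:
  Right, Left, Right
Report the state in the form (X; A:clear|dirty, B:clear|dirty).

[1] after Right: (B; A:dirty, B:clear)
[2] after Left: (A; A:dirty, B:clear)
[3] after Right: (B; A:dirty, B:clear)

(B; A:dirty, B:clear)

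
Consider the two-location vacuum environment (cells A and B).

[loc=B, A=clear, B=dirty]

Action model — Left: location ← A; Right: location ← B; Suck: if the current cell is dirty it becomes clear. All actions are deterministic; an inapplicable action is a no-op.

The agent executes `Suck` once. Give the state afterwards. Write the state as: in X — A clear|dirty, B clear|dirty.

in B — A clear, B clear

start: in B — A clear, B dirty
step 1/1 (Suck): in B — A clear, B clear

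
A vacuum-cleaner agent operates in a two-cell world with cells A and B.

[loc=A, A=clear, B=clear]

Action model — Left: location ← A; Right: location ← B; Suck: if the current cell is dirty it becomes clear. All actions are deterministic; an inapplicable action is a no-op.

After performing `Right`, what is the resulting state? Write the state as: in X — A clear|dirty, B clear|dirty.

in B — A clear, B clear

start: in A — A clear, B clear
t=1 Right ⇒ in B — A clear, B clear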